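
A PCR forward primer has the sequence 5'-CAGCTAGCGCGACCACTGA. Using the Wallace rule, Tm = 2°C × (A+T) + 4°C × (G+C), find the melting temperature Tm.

Scanning the sequence gives T=2, G=5, C=7, A=5.
AT pairs contribute 7, GC pairs contribute 12.
Tm = 2(7) + 4(12) = 14 + 48 = 62°C

62°C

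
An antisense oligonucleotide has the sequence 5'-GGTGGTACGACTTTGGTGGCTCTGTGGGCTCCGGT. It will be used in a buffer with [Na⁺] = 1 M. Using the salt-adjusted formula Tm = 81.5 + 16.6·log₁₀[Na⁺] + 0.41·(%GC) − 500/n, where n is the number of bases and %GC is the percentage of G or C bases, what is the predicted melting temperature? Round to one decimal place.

93.0°C

Length n = 35. Counting bases: A=2, G=15, C=7, T=11
G+C = 22, so %GC = 22/35 × 100 = 62.857%
Salt term: 16.6 × (0) = 0
GC term: 0.41 × 62.857 = 25.771; length term: −500/35 = −14.286
Tm = 81.5 + (0) + 25.771 − 14.286 = 92.985 → 93.0°C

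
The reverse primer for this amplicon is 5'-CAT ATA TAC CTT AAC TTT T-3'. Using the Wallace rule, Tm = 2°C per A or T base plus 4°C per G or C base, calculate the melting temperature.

Scanning the sequence gives A=6, C=4, T=9, G=0.
So N_AT = 15 and N_GC = 4.
Tm = 4·4 + 2·15 = 16 + 30 = 46°C

46°C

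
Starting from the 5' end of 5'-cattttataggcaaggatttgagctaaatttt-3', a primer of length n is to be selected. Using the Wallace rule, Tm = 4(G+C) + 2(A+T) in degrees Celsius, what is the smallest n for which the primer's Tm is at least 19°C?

First 8 bases: CATTTTAT → Tm = 18°C (< 19°C)
First 9 bases: CATTTTATA → Tm = 20°C (≥ 19°C)
Since every base adds ≥2°C, Tm only increases with n, so the threshold is first crossed at n = 9.

n = 9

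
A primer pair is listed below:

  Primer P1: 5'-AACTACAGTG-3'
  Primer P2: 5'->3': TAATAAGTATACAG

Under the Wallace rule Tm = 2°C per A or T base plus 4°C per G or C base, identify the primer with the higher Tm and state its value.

Primer P1: A+T=6, G+C=4 → Tm = 2(6)+4(4) = 28°C
Primer P2: A+T=11, G+C=3 → Tm = 2(11)+4(3) = 34°C
28°C vs 34°C → primer P2 is higher.

Primer P2, 34°C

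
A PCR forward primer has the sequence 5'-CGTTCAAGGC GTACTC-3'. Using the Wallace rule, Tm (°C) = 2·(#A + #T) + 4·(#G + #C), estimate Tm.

50°C

C=5, G=4, A=3, T=4
A+T = 7, G+C = 9
Tm = 2(7) + 4(9) = 14 + 36 = 50°C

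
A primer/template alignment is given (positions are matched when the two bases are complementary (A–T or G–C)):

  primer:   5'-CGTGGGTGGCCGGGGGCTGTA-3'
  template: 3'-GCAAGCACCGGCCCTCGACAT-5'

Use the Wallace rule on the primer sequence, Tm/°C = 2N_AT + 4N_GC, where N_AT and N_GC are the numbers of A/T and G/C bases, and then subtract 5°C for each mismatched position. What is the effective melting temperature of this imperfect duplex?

59°C

Primer base counts: A=1, T=4, G=12, C=4 → A+T=5, G+C=16
Perfect-match Tm = 2(5) + 4(16) = 10 + 64 = 74°C
Mismatches (positions where the bases are not complementary): 3 (at positions 4, 5, 15)
Effective Tm = 74 − 3×5 = 74 − 15 = 59°C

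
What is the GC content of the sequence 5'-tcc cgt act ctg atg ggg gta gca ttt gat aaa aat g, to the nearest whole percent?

Base counts: G=10, A=10, T=11, C=6
G+C = 10 + 6 = 16 out of 37 bases
%GC = 16/37 × 100 = 43.24% ≈ 43%

43%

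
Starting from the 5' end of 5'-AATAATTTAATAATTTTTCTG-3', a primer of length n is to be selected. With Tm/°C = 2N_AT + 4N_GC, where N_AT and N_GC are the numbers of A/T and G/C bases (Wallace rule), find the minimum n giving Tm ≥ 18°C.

n = 9

First 8 bases: AATAATTT → Tm = 16°C (< 18°C)
First 9 bases: AATAATTTA → Tm = 18°C (≥ 18°C)
Since every base adds ≥2°C, Tm only increases with n, so the threshold is first crossed at n = 9.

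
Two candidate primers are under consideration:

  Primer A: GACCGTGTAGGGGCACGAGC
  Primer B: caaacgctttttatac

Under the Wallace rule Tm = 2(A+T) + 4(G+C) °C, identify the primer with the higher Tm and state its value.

Primer A, 68°C

Primer A: A+T=6, G+C=14 → Tm = 2(6)+4(14) = 68°C
Primer B: A+T=11, G+C=5 → Tm = 2(11)+4(5) = 42°C
68°C vs 42°C → primer A is higher.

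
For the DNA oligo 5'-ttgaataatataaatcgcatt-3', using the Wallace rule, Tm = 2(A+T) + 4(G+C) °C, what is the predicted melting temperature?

T=8, A=9, C=2, G=2
So N_AT = 17 and N_GC = 4.
Tm = 2×17 + 4×4 = 50°C

50°C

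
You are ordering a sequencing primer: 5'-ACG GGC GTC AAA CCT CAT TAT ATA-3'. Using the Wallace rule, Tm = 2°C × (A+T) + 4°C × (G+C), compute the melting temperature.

C=6, T=6, A=8, G=4
So N_AT = 14 and N_GC = 10.
Tm = 4·10 + 2·14 = 40 + 28 = 68°C

68°C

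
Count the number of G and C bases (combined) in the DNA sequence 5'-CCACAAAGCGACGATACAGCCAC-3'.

13

Counting bases: G=4, T=1, A=9, C=9
G+C = 4 + 9 = 13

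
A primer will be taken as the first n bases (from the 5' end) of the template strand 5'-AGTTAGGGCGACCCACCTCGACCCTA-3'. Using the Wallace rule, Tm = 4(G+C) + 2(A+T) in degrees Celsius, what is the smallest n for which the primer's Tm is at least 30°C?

n = 10

First 9 bases: AGTTAGGGC → Tm = 28°C (< 30°C)
First 10 bases: AGTTAGGGCG → Tm = 32°C (≥ 30°C)
Since every base adds ≥2°C, Tm only increases with n, so the threshold is first crossed at n = 10.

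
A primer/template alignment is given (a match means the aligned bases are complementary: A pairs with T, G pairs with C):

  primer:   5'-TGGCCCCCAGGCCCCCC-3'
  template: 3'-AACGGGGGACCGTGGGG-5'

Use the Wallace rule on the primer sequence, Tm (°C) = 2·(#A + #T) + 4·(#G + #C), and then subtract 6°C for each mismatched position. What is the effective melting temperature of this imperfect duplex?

Primer base counts: A=1, T=1, G=4, C=11 → A+T=2, G+C=15
Perfect-match Tm = 2(2) + 4(15) = 4 + 60 = 64°C
Mismatches (positions where the bases are not complementary): 3 (at positions 2, 9, 13)
Effective Tm = 64 − 3×6 = 64 − 18 = 46°C

46°C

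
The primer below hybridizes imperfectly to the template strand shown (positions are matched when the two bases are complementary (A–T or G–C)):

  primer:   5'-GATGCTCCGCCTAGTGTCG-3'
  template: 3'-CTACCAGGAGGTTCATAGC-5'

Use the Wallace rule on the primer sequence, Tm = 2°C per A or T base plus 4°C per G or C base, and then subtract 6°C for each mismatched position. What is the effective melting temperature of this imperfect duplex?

38°C

Primer base counts: A=2, T=5, G=6, C=6 → A+T=7, G+C=12
Perfect-match Tm = 2(7) + 4(12) = 14 + 48 = 62°C
Mismatches (positions where the bases are not complementary): 4 (at positions 5, 9, 12, 16)
Effective Tm = 62 − 4×6 = 62 − 24 = 38°C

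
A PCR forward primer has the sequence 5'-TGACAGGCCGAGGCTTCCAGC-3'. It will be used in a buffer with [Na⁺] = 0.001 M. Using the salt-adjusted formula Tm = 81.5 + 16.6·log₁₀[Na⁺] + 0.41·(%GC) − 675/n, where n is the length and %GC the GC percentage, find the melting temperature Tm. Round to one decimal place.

Length n = 21. Base counts: T=3, G=7, A=4, C=7
G+C = 14, so %GC = 14/21 × 100 = 66.667%
Salt term: 16.6 × (-3) = -49.8
GC term: 0.41 × 66.667 = 27.333; length term: −675/21 = −32.143
Tm = 81.5 + (-49.8) + 27.333 − 32.143 = 26.89 → 26.9°C

26.9°C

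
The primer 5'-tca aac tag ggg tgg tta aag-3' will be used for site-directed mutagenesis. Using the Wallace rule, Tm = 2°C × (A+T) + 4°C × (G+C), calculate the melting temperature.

60°C

A=7, T=5, C=2, G=7
A+T = 12, G+C = 9
Tm = 4·9 + 2·12 = 36 + 24 = 60°C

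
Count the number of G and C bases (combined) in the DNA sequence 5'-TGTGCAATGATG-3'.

5

Base counts: A=3, T=4, C=1, G=4
G+C = 4 + 1 = 5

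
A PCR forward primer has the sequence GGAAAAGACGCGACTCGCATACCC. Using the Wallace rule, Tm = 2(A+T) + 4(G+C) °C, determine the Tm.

G=6, C=8, A=8, T=2
AT pairs contribute 10, GC pairs contribute 14.
Tm = 2(10) + 4(14) = 20 + 56 = 76°C

76°C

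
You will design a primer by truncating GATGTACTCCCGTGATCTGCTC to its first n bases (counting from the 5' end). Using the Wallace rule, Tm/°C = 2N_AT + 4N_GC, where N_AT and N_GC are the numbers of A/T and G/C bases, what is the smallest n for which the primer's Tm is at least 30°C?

First 9 bases: GATGTACTC → Tm = 26°C (< 30°C)
First 10 bases: GATGTACTCC → Tm = 30°C (≥ 30°C)
Each additional base adds 2°C (A/T) or 4°C (G/C), so Tm is non-decreasing in n; n = 10 is the first length to reach 30°C.

n = 10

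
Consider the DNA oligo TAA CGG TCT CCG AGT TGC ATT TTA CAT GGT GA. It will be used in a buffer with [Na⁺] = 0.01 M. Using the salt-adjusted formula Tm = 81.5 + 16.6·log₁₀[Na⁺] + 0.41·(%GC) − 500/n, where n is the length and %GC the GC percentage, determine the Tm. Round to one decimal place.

50.6°C

Length n = 32. Scanning the sequence gives G=8, A=7, T=11, C=6.
G+C = 14, so %GC = 14/32 × 100 = 43.75%
Salt term: 16.6 × (-2) = -33.2
GC term: 0.41 × 43.75 = 17.938; length term: −500/32 = −15.625
Tm = 81.5 + (-33.2) + 17.938 − 15.625 = 50.613 → 50.6°C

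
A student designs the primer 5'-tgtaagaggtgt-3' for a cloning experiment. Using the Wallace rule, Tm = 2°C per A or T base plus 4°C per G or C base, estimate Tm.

34°C

Counting bases: A=3, G=5, C=0, T=4
AT pairs contribute 7, GC pairs contribute 5.
Tm = 2(7) + 4(5) = 14 + 20 = 34°C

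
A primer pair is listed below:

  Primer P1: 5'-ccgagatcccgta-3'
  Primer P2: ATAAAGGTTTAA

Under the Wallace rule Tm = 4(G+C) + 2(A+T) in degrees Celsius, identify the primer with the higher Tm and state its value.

Primer P1, 42°C

Primer P1: A+T=5, G+C=8 → Tm = 2(5)+4(8) = 42°C
Primer P2: A+T=10, G+C=2 → Tm = 2(10)+4(2) = 28°C
42°C vs 28°C → primer P1 is higher.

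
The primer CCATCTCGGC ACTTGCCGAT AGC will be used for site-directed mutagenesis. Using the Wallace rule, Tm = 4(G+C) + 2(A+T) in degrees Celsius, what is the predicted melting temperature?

74°C

Counting bases: C=9, T=5, G=5, A=4
So N_AT = 9 and N_GC = 14.
Tm = 2(9) + 4(14) = 18 + 56 = 74°C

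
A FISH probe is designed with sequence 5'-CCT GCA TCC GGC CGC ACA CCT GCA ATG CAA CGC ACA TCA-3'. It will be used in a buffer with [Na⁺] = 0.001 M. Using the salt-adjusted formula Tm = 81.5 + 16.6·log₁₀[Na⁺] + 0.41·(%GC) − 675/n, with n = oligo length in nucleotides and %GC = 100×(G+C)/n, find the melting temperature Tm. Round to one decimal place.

Length n = 39. Counting bases: T=5, A=10, G=7, C=17
G+C = 24, so %GC = 24/39 × 100 = 61.538%
Salt term: 16.6 × (-3) = -49.8
GC term: 0.41 × 61.538 = 25.231; length term: −675/39 = −17.308
Tm = 81.5 + (-49.8) + 25.231 − 17.308 = 39.623 → 39.6°C

39.6°C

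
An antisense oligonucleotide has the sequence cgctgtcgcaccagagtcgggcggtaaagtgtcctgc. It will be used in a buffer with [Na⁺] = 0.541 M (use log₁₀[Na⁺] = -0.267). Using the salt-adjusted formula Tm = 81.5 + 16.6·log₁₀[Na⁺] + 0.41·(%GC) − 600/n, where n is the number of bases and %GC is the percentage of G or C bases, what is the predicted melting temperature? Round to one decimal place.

Length n = 37. Counting bases: G=13, C=11, A=6, T=7
G+C = 24, so %GC = 24/37 × 100 = 64.865%
Salt term: 16.6 × (-0.267) = -4.432
GC term: 0.41 × 64.865 = 26.595; length term: −600/37 = −16.216
Tm = 81.5 + (-4.432) + 26.595 − 16.216 = 87.447 → 87.4°C

87.4°C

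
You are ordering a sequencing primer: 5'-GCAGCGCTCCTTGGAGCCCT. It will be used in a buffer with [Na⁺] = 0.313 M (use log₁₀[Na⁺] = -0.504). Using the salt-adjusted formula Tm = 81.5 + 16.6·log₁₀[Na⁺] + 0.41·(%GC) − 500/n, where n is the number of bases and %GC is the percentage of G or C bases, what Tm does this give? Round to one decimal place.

76.8°C

Length n = 20. Base counts: G=6, A=2, C=8, T=4
G+C = 14, so %GC = 14/20 × 100 = 70%
Salt term: 16.6 × (-0.504) = -8.366
GC term: 0.41 × 70 = 28.7; length term: −500/20 = −25
Tm = 81.5 + (-8.366) + 28.7 − 25 = 76.834 → 76.8°C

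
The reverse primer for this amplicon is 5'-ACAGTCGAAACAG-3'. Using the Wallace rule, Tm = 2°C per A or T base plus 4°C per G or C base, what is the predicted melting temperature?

38°C

Scanning the sequence gives A=6, T=1, C=3, G=3.
AT pairs contribute 7, GC pairs contribute 6.
Tm = 4·6 + 2·7 = 24 + 14 = 38°C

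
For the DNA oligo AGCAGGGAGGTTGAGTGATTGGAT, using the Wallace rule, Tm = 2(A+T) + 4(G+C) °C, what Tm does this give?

72°C

Base counts: C=1, G=11, A=6, T=6
AT pairs contribute 12, GC pairs contribute 12.
Tm = 2×12 + 4×12 = 72°C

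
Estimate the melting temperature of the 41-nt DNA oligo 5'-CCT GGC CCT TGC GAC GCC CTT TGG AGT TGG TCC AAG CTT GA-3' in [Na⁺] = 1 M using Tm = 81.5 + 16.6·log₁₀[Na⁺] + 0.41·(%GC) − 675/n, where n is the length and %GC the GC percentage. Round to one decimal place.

Length n = 41. Base counts: C=13, A=5, G=12, T=11
G+C = 25, so %GC = 25/41 × 100 = 60.976%
Salt term: 16.6 × (0) = 0
GC term: 0.41 × 60.976 = 25; length term: −675/41 = −16.463
Tm = 81.5 + (0) + 25 − 16.463 = 90.037 → 90.0°C

90.0°C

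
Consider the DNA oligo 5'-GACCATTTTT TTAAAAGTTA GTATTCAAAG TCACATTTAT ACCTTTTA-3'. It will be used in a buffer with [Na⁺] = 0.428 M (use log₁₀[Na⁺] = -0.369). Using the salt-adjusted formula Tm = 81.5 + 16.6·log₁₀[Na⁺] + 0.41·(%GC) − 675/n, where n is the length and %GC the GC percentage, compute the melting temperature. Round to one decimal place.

70.7°C

Length n = 48. Base counts: T=21, A=16, G=4, C=7
G+C = 11, so %GC = 11/48 × 100 = 22.917%
Salt term: 16.6 × (-0.369) = -6.125
GC term: 0.41 × 22.917 = 9.396; length term: −675/48 = −14.062
Tm = 81.5 + (-6.125) + 9.396 − 14.062 = 70.709 → 70.7°C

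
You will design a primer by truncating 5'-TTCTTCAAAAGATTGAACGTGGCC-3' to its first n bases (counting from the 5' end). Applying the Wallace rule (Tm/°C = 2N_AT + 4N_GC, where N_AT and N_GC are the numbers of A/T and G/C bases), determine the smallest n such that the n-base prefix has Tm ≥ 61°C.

n = 23

First 22 bases: TTCTTCAAAAGATTGAACGTGG → Tm = 60°C (< 61°C)
First 23 bases: TTCTTCAAAAGATTGAACGTGGC → Tm = 64°C (≥ 61°C)
Since every base adds ≥2°C, Tm only increases with n, so the threshold is first crossed at n = 23.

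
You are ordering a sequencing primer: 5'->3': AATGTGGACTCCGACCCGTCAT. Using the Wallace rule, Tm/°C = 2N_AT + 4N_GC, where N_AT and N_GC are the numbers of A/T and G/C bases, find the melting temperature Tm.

Counting bases: T=5, A=5, G=5, C=7
A+T = 10, G+C = 12
Tm = 4·12 + 2·10 = 48 + 20 = 68°C

68°C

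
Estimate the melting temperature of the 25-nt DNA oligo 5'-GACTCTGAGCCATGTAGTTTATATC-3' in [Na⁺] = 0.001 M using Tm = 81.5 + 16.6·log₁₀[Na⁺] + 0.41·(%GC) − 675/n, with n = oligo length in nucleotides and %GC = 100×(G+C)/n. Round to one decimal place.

Length n = 25. Counting bases: A=6, G=5, T=9, C=5
G+C = 10, so %GC = 10/25 × 100 = 40%
Salt term: 16.6 × (-3) = -49.8
GC term: 0.41 × 40 = 16.4; length term: −675/25 = −27
Tm = 81.5 + (-49.8) + 16.4 − 27 = 21.1 → 21.1°C

21.1°C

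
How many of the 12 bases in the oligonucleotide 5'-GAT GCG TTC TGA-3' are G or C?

6

Scanning the sequence gives G=4, C=2, T=4, A=2.
G+C = 4 + 2 = 6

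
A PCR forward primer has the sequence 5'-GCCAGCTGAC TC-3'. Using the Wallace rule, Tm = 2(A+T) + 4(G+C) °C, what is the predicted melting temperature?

40°C

Scanning the sequence gives A=2, T=2, C=5, G=3.
AT pairs contribute 4, GC pairs contribute 8.
Tm = 4·8 + 2·4 = 32 + 8 = 40°C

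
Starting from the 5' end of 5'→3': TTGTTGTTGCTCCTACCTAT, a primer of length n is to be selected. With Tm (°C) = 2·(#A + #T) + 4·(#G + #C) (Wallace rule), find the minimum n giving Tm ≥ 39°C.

First 13 bases: TTGTTGTTGCTCC → Tm = 38°C (< 39°C)
First 14 bases: TTGTTGTTGCTCCT → Tm = 40°C (≥ 39°C)
Each additional base adds 2°C (A/T) or 4°C (G/C), so Tm is non-decreasing in n; n = 14 is the first length to reach 39°C.

n = 14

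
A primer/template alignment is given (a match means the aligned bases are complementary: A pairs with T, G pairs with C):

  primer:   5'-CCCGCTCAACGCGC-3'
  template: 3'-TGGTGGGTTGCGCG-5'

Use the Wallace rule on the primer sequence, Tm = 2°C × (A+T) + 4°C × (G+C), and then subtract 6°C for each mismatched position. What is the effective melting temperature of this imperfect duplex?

32°C

Primer base counts: A=2, T=1, G=3, C=8 → A+T=3, G+C=11
Perfect-match Tm = 2(3) + 4(11) = 6 + 44 = 50°C
Mismatches (positions where the bases are not complementary): 3 (at positions 1, 4, 6)
Effective Tm = 50 − 3×6 = 50 − 18 = 32°C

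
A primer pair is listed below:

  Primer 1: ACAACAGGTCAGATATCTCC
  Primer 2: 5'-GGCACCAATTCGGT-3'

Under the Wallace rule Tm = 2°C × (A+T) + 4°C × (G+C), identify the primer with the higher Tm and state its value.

Primer 1, 58°C

Primer 1: A+T=11, G+C=9 → Tm = 2(11)+4(9) = 58°C
Primer 2: A+T=6, G+C=8 → Tm = 2(6)+4(8) = 44°C
58°C vs 44°C → primer 1 is higher.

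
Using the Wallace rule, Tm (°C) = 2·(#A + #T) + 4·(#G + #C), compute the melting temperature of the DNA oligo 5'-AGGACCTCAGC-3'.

Base counts: G=3, C=4, T=1, A=3
AT pairs contribute 4, GC pairs contribute 7.
Tm = 2×4 + 4×7 = 36°C

36°C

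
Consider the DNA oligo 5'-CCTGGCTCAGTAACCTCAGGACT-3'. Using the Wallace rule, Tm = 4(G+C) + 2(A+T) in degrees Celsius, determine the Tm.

72°C

Counting bases: C=8, G=5, T=5, A=5
So N_AT = 10 and N_GC = 13.
Tm = 4·13 + 2·10 = 52 + 20 = 72°C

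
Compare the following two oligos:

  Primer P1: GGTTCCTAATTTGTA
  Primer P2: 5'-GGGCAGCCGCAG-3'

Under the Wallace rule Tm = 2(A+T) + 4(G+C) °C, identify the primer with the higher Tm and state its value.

Primer P1: A+T=10, G+C=5 → Tm = 2(10)+4(5) = 40°C
Primer P2: A+T=2, G+C=10 → Tm = 2(2)+4(10) = 44°C
40°C vs 44°C → primer P2 is higher.

Primer P2, 44°C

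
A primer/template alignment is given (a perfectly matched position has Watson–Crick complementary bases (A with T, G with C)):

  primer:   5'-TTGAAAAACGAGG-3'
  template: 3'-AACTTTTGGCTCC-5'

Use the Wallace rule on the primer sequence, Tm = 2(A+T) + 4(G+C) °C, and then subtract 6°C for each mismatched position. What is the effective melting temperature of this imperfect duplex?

30°C

Primer base counts: A=6, T=2, G=4, C=1 → A+T=8, G+C=5
Perfect-match Tm = 2(8) + 4(5) = 16 + 20 = 36°C
Mismatches (positions where the bases are not complementary): 1 (at position 8)
Effective Tm = 36 − 1×6 = 36 − 6 = 30°C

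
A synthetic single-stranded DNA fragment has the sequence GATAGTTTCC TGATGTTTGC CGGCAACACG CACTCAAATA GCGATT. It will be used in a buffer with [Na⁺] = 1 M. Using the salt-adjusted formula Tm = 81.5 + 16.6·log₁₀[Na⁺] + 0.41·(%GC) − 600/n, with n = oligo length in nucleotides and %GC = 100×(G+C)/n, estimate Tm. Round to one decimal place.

87.2°C

Length n = 46. T=13, G=10, A=12, C=11
G+C = 21, so %GC = 21/46 × 100 = 45.652%
Salt term: 16.6 × (0) = 0
GC term: 0.41 × 45.652 = 18.717; length term: −600/46 = −13.043
Tm = 81.5 + (0) + 18.717 − 13.043 = 87.174 → 87.2°C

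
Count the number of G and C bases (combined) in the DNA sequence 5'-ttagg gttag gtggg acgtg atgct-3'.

Counting bases: A=4, T=8, C=2, G=11
Total G or C: 11 + 2 = 13

13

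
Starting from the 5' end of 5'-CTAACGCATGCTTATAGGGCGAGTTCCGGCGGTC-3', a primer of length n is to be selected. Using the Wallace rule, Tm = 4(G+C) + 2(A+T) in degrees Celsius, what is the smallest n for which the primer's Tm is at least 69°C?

First 22 bases: CTAACGCATGCTTATAGGGCGA → Tm = 66°C (< 69°C)
First 23 bases: CTAACGCATGCTTATAGGGCGAG → Tm = 70°C (≥ 69°C)
Since every base adds ≥2°C, Tm only increases with n, so the threshold is first crossed at n = 23.

n = 23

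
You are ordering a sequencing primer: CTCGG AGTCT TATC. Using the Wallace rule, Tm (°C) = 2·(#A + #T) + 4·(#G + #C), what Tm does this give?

42°C

Scanning the sequence gives G=3, A=2, C=4, T=5.
A+T = 7, G+C = 7
Tm = 2×7 + 4×7 = 42°C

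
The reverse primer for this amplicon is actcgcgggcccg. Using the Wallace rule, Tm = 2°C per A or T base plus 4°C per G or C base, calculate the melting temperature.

Counting bases: G=5, T=1, A=1, C=6
A+T = 2, G+C = 11
Tm = 2×2 + 4×11 = 48°C

48°C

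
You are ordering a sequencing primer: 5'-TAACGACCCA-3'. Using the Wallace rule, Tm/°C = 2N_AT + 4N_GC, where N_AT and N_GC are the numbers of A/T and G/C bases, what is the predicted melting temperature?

30°C

G=1, C=4, T=1, A=4
AT pairs contribute 5, GC pairs contribute 5.
Tm = 4·5 + 2·5 = 20 + 10 = 30°C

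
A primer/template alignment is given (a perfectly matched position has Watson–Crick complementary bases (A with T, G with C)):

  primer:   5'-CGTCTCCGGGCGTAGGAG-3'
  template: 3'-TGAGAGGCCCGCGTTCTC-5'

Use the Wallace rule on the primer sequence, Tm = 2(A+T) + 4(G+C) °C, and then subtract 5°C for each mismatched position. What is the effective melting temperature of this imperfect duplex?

Primer base counts: A=2, T=3, G=8, C=5 → A+T=5, G+C=13
Perfect-match Tm = 2(5) + 4(13) = 10 + 52 = 62°C
Mismatches (positions where the bases are not complementary): 4 (at positions 1, 2, 13, 15)
Effective Tm = 62 − 4×5 = 62 − 20 = 42°C

42°C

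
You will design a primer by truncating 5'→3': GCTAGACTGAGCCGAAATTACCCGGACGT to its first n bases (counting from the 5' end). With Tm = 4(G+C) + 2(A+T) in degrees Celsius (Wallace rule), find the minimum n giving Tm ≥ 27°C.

n = 9

First 8 bases: GCTAGACT → Tm = 24°C (< 27°C)
First 9 bases: GCTAGACTG → Tm = 28°C (≥ 27°C)
Each additional base adds 2°C (A/T) or 4°C (G/C), so Tm is non-decreasing in n; n = 9 is the first length to reach 27°C.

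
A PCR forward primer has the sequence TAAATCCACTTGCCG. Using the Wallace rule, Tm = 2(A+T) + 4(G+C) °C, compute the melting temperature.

44°C

Base counts: T=4, G=2, A=4, C=5
So N_AT = 8 and N_GC = 7.
Tm = 4·7 + 2·8 = 28 + 16 = 44°C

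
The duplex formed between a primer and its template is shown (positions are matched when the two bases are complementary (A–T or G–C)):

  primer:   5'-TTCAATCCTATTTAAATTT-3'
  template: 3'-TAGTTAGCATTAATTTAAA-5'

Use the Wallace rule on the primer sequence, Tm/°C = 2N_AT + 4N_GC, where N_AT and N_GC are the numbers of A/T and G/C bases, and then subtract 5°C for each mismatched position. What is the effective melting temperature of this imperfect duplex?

Primer base counts: A=6, T=10, G=0, C=3 → A+T=16, G+C=3
Perfect-match Tm = 2(16) + 4(3) = 32 + 12 = 44°C
Mismatches (positions where the bases are not complementary): 3 (at positions 1, 8, 11)
Effective Tm = 44 − 3×5 = 44 − 15 = 29°C

29°C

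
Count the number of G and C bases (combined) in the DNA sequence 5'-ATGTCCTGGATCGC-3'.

8

Counting bases: C=4, A=2, G=4, T=4
G+C = 4 + 4 = 8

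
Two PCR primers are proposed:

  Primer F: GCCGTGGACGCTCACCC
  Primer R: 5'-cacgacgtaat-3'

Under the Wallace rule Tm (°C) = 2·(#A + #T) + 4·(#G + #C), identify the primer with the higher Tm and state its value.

Primer F: A+T=4, G+C=13 → Tm = 2(4)+4(13) = 60°C
Primer R: A+T=6, G+C=5 → Tm = 2(6)+4(5) = 32°C
60°C vs 32°C → primer F is higher.

Primer F, 60°C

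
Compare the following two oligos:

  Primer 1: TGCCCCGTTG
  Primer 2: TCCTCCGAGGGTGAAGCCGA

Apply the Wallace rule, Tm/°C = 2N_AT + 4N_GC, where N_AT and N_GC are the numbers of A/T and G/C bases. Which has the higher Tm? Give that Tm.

Primer 2, 66°C

Primer 1: A+T=3, G+C=7 → Tm = 2(3)+4(7) = 34°C
Primer 2: A+T=7, G+C=13 → Tm = 2(7)+4(13) = 66°C
34°C vs 66°C → primer 2 is higher.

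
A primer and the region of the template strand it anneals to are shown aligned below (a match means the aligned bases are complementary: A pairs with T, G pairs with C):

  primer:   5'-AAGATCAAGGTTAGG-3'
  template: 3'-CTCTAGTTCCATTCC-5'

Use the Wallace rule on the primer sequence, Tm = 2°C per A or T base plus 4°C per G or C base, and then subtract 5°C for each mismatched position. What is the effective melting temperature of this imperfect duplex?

32°C

Primer base counts: A=6, T=3, G=5, C=1 → A+T=9, G+C=6
Perfect-match Tm = 2(9) + 4(6) = 18 + 24 = 42°C
Mismatches (positions where the bases are not complementary): 2 (at positions 1, 12)
Effective Tm = 42 − 2×5 = 42 − 10 = 32°C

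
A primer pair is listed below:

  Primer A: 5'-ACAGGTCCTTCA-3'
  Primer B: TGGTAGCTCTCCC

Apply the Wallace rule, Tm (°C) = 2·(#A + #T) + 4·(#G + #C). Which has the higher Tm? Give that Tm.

Primer B, 42°C

Primer A: A+T=6, G+C=6 → Tm = 2(6)+4(6) = 36°C
Primer B: A+T=5, G+C=8 → Tm = 2(5)+4(8) = 42°C
36°C vs 42°C → primer B is higher.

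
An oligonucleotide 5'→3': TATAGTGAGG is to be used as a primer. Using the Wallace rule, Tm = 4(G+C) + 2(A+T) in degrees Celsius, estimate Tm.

G=4, C=0, A=3, T=3
A+T = 6, G+C = 4
Tm = 4·4 + 2·6 = 16 + 12 = 28°C

28°C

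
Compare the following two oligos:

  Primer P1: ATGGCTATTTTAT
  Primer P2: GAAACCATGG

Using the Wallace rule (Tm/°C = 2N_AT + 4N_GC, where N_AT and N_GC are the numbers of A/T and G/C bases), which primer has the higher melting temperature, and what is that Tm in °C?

Primer P1, 32°C

Primer P1: A+T=10, G+C=3 → Tm = 2(10)+4(3) = 32°C
Primer P2: A+T=5, G+C=5 → Tm = 2(5)+4(5) = 30°C
32°C vs 30°C → primer P1 is higher.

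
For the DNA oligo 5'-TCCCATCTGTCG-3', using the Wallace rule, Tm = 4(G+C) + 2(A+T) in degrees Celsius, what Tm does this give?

38°C

Base counts: A=1, C=5, T=4, G=2
A+T = 5, G+C = 7
Tm = 2(5) + 4(7) = 10 + 28 = 38°C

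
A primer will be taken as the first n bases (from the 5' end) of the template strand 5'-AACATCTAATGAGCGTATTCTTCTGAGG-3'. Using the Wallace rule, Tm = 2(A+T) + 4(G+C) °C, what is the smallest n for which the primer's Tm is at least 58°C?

n = 22

First 21 bases: AACATCTAATGAGCGTATTCT → Tm = 56°C (< 58°C)
First 22 bases: AACATCTAATGAGCGTATTCTT → Tm = 58°C (≥ 58°C)
Since every base adds ≥2°C, Tm only increases with n, so the threshold is first crossed at n = 22.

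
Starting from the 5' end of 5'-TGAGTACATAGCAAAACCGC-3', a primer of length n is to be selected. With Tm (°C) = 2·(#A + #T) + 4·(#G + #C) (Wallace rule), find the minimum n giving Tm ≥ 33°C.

First 11 bases: TGAGTACATAG → Tm = 30°C (< 33°C)
First 12 bases: TGAGTACATAGC → Tm = 34°C (≥ 33°C)
Since every base adds ≥2°C, Tm only increases with n, so the threshold is first crossed at n = 12.

n = 12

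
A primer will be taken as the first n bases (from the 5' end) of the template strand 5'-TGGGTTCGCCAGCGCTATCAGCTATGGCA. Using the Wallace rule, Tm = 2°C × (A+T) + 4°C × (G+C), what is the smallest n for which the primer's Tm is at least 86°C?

n = 27

First 26 bases: TGGGTTCGCCAGCGCTATCAGCTATG → Tm = 82°C (< 86°C)
First 27 bases: TGGGTTCGCCAGCGCTATCAGCTATGG → Tm = 86°C (≥ 86°C)
Since every base adds ≥2°C, Tm only increases with n, so the threshold is first crossed at n = 27.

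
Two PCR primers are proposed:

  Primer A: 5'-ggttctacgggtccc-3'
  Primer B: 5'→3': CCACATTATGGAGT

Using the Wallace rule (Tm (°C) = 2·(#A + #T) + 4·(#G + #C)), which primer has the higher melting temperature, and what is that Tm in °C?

Primer A: A+T=5, G+C=10 → Tm = 2(5)+4(10) = 50°C
Primer B: A+T=8, G+C=6 → Tm = 2(8)+4(6) = 40°C
50°C vs 40°C → primer A is higher.

Primer A, 50°C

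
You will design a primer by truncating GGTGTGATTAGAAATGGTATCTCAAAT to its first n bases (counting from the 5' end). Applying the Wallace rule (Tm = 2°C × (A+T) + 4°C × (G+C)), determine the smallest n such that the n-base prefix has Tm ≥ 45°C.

n = 17

First 16 bases: GGTGTGATTAGAAATG → Tm = 44°C (< 45°C)
First 17 bases: GGTGTGATTAGAAATGG → Tm = 48°C (≥ 45°C)
Since every base adds ≥2°C, Tm only increases with n, so the threshold is first crossed at n = 17.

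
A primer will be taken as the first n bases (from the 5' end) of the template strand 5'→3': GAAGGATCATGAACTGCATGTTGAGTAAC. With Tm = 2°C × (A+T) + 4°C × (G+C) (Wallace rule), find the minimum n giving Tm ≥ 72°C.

n = 25

First 24 bases: GAAGGATCATGAACTGCATGTTGA → Tm = 68°C (< 72°C)
First 25 bases: GAAGGATCATGAACTGCATGTTGAG → Tm = 72°C (≥ 72°C)
Since every base adds ≥2°C, Tm only increases with n, so the threshold is first crossed at n = 25.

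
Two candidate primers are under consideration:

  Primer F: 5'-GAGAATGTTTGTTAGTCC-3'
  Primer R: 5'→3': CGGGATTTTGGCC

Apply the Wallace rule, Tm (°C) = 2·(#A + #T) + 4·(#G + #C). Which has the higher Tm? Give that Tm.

Primer F, 50°C

Primer F: A+T=11, G+C=7 → Tm = 2(11)+4(7) = 50°C
Primer R: A+T=5, G+C=8 → Tm = 2(5)+4(8) = 42°C
50°C vs 42°C → primer F is higher.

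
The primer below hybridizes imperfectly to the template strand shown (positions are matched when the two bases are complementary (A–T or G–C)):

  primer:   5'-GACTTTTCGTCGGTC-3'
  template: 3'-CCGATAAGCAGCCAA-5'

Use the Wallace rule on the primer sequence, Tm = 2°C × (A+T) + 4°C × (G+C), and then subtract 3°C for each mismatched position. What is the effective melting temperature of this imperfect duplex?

Primer base counts: A=1, T=6, G=4, C=4 → A+T=7, G+C=8
Perfect-match Tm = 2(7) + 4(8) = 14 + 32 = 46°C
Mismatches (positions where the bases are not complementary): 3 (at positions 2, 5, 15)
Effective Tm = 46 − 3×3 = 46 − 9 = 37°C

37°C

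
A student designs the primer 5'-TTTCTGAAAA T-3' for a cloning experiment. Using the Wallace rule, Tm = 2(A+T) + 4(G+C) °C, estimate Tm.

Scanning the sequence gives G=1, A=4, C=1, T=5.
So N_AT = 9 and N_GC = 2.
Tm = 2×9 + 4×2 = 26°C

26°C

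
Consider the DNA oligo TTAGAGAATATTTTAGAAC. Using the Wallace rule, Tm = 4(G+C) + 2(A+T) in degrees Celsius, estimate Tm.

46°C

Counting bases: C=1, G=3, A=8, T=7
So N_AT = 15 and N_GC = 4.
Tm = 4·4 + 2·15 = 16 + 30 = 46°C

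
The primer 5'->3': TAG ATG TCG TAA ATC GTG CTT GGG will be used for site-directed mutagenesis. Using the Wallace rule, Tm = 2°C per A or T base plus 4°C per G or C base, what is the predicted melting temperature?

Counting bases: G=8, C=3, T=8, A=5
AT pairs contribute 13, GC pairs contribute 11.
Tm = 2×13 + 4×11 = 70°C

70°C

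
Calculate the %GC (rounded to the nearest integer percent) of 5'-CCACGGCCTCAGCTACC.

71%

Counting bases: C=9, A=3, G=3, T=2
G+C = 3 + 9 = 12 out of 17 bases
%GC = 12/17 × 100 = 70.59% ≈ 71%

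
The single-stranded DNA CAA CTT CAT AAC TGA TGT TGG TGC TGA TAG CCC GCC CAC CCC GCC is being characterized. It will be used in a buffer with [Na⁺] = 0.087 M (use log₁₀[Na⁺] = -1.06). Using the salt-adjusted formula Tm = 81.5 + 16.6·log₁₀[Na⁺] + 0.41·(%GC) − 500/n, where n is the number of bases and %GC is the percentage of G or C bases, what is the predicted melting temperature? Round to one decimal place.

Length n = 45. Base counts: C=17, T=10, G=9, A=9
G+C = 26, so %GC = 26/45 × 100 = 57.778%
Salt term: 16.6 × (-1.06) = -17.596
GC term: 0.41 × 57.778 = 23.689; length term: −500/45 = −11.111
Tm = 81.5 + (-17.596) + 23.689 − 11.111 = 76.482 → 76.5°C

76.5°C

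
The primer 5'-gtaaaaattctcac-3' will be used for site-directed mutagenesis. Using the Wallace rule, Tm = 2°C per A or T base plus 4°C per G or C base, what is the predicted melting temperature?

36°C

Base counts: C=3, A=6, G=1, T=4
AT pairs contribute 10, GC pairs contribute 4.
Tm = 2(10) + 4(4) = 20 + 16 = 36°C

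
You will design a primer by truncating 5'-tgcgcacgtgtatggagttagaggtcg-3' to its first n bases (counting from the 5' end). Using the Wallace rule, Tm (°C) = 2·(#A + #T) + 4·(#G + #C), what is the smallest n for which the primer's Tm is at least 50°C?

First 15 bases: TGCGCACGTGTATGG → Tm = 48°C (< 50°C)
First 16 bases: TGCGCACGTGTATGGA → Tm = 50°C (≥ 50°C)
Each additional base adds 2°C (A/T) or 4°C (G/C), so Tm is non-decreasing in n; n = 16 is the first length to reach 50°C.

n = 16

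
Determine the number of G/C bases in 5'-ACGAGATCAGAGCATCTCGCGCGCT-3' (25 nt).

Scanning the sequence gives G=7, T=4, C=8, A=6.
G+C = 7 + 8 = 15

15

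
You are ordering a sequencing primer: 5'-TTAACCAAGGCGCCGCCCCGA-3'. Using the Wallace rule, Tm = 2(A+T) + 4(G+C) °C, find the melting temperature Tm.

Scanning the sequence gives T=2, A=5, C=9, G=5.
A+T = 7, G+C = 14
Tm = 2×7 + 4×14 = 70°C

70°C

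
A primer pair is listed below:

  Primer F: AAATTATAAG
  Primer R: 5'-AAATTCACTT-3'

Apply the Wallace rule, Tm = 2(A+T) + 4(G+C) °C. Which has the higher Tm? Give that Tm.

Primer F: A+T=9, G+C=1 → Tm = 2(9)+4(1) = 22°C
Primer R: A+T=8, G+C=2 → Tm = 2(8)+4(2) = 24°C
22°C vs 24°C → primer R is higher.

Primer R, 24°C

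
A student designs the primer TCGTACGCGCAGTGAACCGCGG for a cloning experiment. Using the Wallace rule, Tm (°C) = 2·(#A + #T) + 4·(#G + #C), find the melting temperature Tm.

Scanning the sequence gives A=4, T=3, G=8, C=7.
So N_AT = 7 and N_GC = 15.
Tm = 2(7) + 4(15) = 14 + 60 = 74°C

74°C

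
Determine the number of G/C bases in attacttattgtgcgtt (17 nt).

Scanning the sequence gives G=3, A=3, T=9, C=2.
G+C = 3 + 2 = 5

5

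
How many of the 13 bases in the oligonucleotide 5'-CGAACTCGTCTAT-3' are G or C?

6

Scanning the sequence gives A=3, C=4, T=4, G=2.
G+C = 2 + 4 = 6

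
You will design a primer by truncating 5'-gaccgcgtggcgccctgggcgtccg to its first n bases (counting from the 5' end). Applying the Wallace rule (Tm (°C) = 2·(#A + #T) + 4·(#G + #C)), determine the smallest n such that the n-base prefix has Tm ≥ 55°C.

First 14 bases: GACCGCGTGGCGCC → Tm = 52°C (< 55°C)
First 15 bases: GACCGCGTGGCGCCC → Tm = 56°C (≥ 55°C)
Each additional base adds 2°C (A/T) or 4°C (G/C), so Tm is non-decreasing in n; n = 15 is the first length to reach 55°C.

n = 15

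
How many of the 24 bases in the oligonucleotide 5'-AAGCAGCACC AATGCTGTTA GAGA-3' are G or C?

Scanning the sequence gives T=4, G=6, C=5, A=9.
G+C = 6 + 5 = 11

11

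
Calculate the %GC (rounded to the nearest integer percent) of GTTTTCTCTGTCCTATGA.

Scanning the sequence gives T=9, G=3, A=2, C=4.
G+C = 3 + 4 = 7 out of 18 bases
%GC = 7/18 × 100 = 38.89% ≈ 39%

39%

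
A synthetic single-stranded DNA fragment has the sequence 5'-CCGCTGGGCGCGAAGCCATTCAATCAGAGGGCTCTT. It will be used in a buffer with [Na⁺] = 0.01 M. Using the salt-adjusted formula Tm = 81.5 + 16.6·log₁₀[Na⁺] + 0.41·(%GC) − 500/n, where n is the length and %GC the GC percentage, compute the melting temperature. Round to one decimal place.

59.5°C

Length n = 36. Base counts: G=11, T=7, A=7, C=11
G+C = 22, so %GC = 22/36 × 100 = 61.111%
Salt term: 16.6 × (-2) = -33.2
GC term: 0.41 × 61.111 = 25.056; length term: −500/36 = −13.889
Tm = 81.5 + (-33.2) + 25.056 − 13.889 = 59.467 → 59.5°C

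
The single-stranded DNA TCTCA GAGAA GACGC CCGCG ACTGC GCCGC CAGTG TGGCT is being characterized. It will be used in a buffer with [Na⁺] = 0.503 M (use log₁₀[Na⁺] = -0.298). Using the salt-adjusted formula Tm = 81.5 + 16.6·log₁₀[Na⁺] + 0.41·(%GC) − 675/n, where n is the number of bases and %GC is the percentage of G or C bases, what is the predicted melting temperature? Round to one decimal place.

Length n = 40. Scanning the sequence gives C=14, T=6, A=7, G=13.
G+C = 27, so %GC = 27/40 × 100 = 67.5%
Salt term: 16.6 × (-0.298) = -4.947
GC term: 0.41 × 67.5 = 27.675; length term: −675/40 = −16.875
Tm = 81.5 + (-4.947) + 27.675 − 16.875 = 87.353 → 87.4°C

87.4°C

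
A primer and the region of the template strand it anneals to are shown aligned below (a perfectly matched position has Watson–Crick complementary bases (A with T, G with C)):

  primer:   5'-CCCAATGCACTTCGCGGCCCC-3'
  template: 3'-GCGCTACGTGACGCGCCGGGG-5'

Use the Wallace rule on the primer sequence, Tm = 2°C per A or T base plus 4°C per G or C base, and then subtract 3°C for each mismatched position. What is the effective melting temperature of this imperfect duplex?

63°C

Primer base counts: A=3, T=3, G=4, C=11 → A+T=6, G+C=15
Perfect-match Tm = 2(6) + 4(15) = 12 + 60 = 72°C
Mismatches (positions where the bases are not complementary): 3 (at positions 2, 4, 12)
Effective Tm = 72 − 3×3 = 72 − 9 = 63°C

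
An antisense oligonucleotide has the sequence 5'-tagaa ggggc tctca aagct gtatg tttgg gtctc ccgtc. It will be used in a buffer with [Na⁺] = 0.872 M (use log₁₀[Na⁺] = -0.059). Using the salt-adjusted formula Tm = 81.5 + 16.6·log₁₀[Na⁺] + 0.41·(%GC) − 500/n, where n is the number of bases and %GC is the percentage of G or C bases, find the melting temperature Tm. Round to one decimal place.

Length n = 40. Counting bases: G=12, T=12, C=9, A=7
G+C = 21, so %GC = 21/40 × 100 = 52.5%
Salt term: 16.6 × (-0.059) = -0.979
GC term: 0.41 × 52.5 = 21.525; length term: −500/40 = −12.5
Tm = 81.5 + (-0.979) + 21.525 − 12.5 = 89.546 → 89.5°C

89.5°C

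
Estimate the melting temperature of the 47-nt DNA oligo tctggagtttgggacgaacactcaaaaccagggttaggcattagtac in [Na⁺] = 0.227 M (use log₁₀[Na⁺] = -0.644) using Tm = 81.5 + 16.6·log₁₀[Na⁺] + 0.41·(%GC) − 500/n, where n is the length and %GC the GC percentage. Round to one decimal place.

Length n = 47. Base counts: C=9, G=13, A=14, T=11
G+C = 22, so %GC = 22/47 × 100 = 46.809%
Salt term: 16.6 × (-0.644) = -10.69
GC term: 0.41 × 46.809 = 19.192; length term: −500/47 = −10.638
Tm = 81.5 + (-10.69) + 19.192 − 10.638 = 79.364 → 79.4°C

79.4°C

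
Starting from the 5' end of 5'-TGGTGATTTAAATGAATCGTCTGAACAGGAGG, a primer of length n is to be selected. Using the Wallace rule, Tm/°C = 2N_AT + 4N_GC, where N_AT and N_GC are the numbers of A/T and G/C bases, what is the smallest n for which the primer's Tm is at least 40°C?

First 15 bases: TGGTGATTTAAATGA → Tm = 38°C (< 40°C)
First 16 bases: TGGTGATTTAAATGAA → Tm = 40°C (≥ 40°C)
Since every base adds ≥2°C, Tm only increases with n, so the threshold is first crossed at n = 16.

n = 16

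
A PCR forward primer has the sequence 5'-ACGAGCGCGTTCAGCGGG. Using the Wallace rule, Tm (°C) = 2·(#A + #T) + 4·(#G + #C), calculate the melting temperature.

62°C

Scanning the sequence gives C=5, G=8, A=3, T=2.
So N_AT = 5 and N_GC = 13.
Tm = 2×5 + 4×13 = 62°C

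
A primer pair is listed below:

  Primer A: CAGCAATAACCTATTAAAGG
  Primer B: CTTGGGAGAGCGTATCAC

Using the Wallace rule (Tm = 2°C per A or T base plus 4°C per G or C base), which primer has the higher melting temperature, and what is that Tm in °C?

Primer A: A+T=13, G+C=7 → Tm = 2(13)+4(7) = 54°C
Primer B: A+T=8, G+C=10 → Tm = 2(8)+4(10) = 56°C
54°C vs 56°C → primer B is higher.

Primer B, 56°C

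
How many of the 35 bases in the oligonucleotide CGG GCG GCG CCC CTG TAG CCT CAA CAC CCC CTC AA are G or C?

Counting bases: C=17, T=4, G=8, A=6
Total G or C: 8 + 17 = 25

25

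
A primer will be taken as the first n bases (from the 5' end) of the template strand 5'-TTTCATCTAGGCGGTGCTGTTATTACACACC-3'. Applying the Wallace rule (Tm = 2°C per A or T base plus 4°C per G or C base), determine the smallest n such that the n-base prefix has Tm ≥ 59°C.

n = 20

First 19 bases: TTTCATCTAGGCGGTGCTG → Tm = 58°C (< 59°C)
First 20 bases: TTTCATCTAGGCGGTGCTGT → Tm = 60°C (≥ 59°C)
Each additional base adds 2°C (A/T) or 4°C (G/C), so Tm is non-decreasing in n; n = 20 is the first length to reach 59°C.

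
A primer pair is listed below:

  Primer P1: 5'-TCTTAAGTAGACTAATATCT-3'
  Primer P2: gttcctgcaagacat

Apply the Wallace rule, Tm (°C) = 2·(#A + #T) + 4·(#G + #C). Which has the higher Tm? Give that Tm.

Primer P1, 50°C

Primer P1: A+T=15, G+C=5 → Tm = 2(15)+4(5) = 50°C
Primer P2: A+T=8, G+C=7 → Tm = 2(8)+4(7) = 44°C
50°C vs 44°C → primer P1 is higher.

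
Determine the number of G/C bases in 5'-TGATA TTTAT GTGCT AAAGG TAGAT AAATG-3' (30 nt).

G=7, T=11, C=1, A=11
Total G or C: 7 + 1 = 8

8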